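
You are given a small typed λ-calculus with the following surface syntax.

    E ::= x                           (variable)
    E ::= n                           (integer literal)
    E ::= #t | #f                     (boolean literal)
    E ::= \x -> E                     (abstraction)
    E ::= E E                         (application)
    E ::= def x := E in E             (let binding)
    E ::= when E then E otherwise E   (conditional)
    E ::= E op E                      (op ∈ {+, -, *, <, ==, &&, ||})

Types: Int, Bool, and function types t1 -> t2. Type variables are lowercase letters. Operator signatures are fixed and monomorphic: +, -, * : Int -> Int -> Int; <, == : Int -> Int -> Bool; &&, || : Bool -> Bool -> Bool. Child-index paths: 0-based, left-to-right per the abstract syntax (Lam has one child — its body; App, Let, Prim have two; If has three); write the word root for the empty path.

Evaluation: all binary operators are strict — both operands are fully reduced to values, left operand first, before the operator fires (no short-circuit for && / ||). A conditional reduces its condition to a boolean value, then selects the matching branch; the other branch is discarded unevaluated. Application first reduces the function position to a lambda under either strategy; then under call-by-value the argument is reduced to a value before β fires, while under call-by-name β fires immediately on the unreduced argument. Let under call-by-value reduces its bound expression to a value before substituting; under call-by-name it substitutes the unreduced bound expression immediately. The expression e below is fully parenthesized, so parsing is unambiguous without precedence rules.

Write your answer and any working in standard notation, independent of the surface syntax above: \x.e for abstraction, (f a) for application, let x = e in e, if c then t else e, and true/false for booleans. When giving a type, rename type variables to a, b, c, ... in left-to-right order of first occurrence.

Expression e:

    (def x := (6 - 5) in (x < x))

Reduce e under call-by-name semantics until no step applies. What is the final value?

Answer: false

Working:
step 0: (let x = (6 - 5) in (x < x))
step 1: [let@root] ((6 - 5) < (6 - 5))
step 2: [delta@0] (1 < (6 - 5))
step 3: [delta@1] (1 < 1)
step 4: [delta@root] false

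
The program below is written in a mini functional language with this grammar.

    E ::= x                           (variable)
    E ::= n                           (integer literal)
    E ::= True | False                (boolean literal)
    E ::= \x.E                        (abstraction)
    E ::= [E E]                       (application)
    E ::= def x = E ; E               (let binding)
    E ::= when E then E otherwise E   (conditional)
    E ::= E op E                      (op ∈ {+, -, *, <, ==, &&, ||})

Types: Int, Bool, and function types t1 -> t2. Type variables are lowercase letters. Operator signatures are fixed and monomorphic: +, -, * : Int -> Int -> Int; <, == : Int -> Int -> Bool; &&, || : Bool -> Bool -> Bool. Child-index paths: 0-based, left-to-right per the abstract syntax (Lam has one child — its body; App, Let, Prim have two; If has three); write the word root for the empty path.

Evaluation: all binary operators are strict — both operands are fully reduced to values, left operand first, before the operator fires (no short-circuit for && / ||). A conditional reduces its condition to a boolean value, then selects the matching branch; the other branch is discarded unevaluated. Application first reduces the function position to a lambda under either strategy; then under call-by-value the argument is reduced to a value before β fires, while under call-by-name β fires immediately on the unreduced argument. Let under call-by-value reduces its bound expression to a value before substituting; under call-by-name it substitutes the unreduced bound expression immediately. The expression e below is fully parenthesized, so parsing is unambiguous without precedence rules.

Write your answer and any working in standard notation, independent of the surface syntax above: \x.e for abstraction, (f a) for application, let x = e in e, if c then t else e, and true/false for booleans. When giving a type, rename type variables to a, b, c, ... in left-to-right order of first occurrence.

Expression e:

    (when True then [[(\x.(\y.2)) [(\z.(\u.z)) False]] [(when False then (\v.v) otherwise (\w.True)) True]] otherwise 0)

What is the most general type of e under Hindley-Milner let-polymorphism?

Answer: Int

Working:
  unify Bool ~ Bool
\y._ : b -> Int
\x._ : a -> b -> Int
z : c
\u._ : d -> c
\z._ : c -> d -> c
  unify c -> d -> c ~ Bool -> e
  unify c ~ Bool
  unify d -> Bool ~ e
_ _ : d -> Bool
  unify a -> b -> Int ~ (d -> Bool) -> f
  unify a ~ d -> Bool
  unify b -> Int ~ f
_ _ : b -> Int
  unify Bool ~ Bool
v : g
\v._ : g -> g
\w._ : h -> Bool
  unify g -> g ~ h -> Bool
  unify g ~ h
  unify h ~ Bool
  unify Bool -> Bool ~ Bool -> i
  unify Bool ~ Bool
  unify Bool ~ i
_ _ : Bool
  unify b -> Int ~ Bool -> j
  unify b ~ Bool
  unify Int ~ j
_ _ : Int
  unify Int ~ Int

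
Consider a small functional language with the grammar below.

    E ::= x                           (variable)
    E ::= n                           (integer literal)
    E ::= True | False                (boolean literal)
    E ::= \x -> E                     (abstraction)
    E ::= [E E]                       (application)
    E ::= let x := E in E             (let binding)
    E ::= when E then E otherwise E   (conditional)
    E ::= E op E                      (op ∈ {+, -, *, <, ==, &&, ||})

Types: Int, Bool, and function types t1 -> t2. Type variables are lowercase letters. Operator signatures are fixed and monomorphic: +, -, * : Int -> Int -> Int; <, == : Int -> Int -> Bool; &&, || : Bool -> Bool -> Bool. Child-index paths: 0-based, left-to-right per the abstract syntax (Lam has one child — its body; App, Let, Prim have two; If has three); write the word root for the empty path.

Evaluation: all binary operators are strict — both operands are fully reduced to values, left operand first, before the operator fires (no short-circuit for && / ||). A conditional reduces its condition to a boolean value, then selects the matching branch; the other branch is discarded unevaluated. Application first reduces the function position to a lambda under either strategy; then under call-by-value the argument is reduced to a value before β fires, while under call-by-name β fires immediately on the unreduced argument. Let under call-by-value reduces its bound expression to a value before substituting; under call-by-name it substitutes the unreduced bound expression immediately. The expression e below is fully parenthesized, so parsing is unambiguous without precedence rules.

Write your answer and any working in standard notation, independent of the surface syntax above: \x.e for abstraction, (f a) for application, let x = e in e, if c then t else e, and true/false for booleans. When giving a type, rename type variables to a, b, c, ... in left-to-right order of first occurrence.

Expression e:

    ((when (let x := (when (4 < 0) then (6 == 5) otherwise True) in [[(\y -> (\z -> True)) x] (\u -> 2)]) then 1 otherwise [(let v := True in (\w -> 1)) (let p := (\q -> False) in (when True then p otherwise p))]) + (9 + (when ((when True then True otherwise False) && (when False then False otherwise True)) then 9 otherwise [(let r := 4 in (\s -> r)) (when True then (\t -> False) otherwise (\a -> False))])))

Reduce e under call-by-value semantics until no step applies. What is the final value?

Answer: 19

Working:
step 0: ((if (let x = (if (4 < 0) then (6 == 5) else true) in (((\y.(\z.true)) x) (\u.2))) then 1 else ((let v = true in (\w.1)) (let p = (\q.false) in (if true then p else p)))) + (9 + (if ((if true then true else false) && (if false then false else true)) then 9 else ((let r = 4 in (\s.r)) (if true then (\t.false) else (\a.false))))))
step 1: [delta@0.0.0.0] ((if (let x = (if false then (6 == 5) else true) in (((\y.(\z.true)) x) (\u.2))) then 1 else ((let v = true in (\w.1)) (let p = (\q.false) in (if true then p else p)))) + (9 + (if ((if true then true else false) && (if false then false else true)) then 9 else ((let r = 4 in (\s.r)) (if true then (\t.false) else (\a.false))))))
step 2: [if@0.0.0] ((if (let x = true in (((\y.(\z.true)) x) (\u.2))) then 1 else ((let v = true in (\w.1)) (let p = (\q.false) in (if true then p else p)))) + (9 + (if ((if true then true else false) && (if false then false else true)) then 9 else ((let r = 4 in (\s.r)) (if true then (\t.false) else (\a.false))))))
step 3: [let@0.0] ((if (((\y.(\z.true)) true) (\u.2)) then 1 else ((let v = true in (\w.1)) (let p = (\q.false) in (if true then p else p)))) + (9 + (if ((if true then true else false) && (if false then false else true)) then 9 else ((let r = 4 in (\s.r)) (if true then (\t.false) else (\a.false))))))
step 4: [beta@0.0.0] ((if ((\z.true) (\u.2)) then 1 else ((let v = true in (\w.1)) (let p = (\q.false) in (if true then p else p)))) + (9 + (if ((if true then true else false) && (if false then false else true)) then 9 else ((let r = 4 in (\s.r)) (if true then (\t.false) else (\a.false))))))
step 5: [beta@0.0] ((if true then 1 else ((let v = true in (\w.1)) (let p = (\q.false) in (if true then p else p)))) + (9 + (if ((if true then true else false) && (if false then false else true)) then 9 else ((let r = 4 in (\s.r)) (if true then (\t.false) else (\a.false))))))
step 6: [if@0] (1 + (9 + (if ((if true then true else false) && (if false then false else true)) then 9 else ((let r = 4 in (\s.r)) (if true then (\t.false) else (\a.false))))))
step 7: [if@1.1.0.0] (1 + (9 + (if (true && (if false then false else true)) then 9 else ((let r = 4 in (\s.r)) (if true then (\t.false) else (\a.false))))))
step 8: [if@1.1.0.1] (1 + (9 + (if (true && true) then 9 else ((let r = 4 in (\s.r)) (if true then (\t.false) else (\a.false))))))
step 9: [delta@1.1.0] (1 + (9 + (if true then 9 else ((let r = 4 in (\s.r)) (if true then (\t.false) else (\a.false))))))
step 10: [if@1.1] (1 + (9 + 9))
step 11: [delta@1] (1 + 18)
step 12: [delta@root] 19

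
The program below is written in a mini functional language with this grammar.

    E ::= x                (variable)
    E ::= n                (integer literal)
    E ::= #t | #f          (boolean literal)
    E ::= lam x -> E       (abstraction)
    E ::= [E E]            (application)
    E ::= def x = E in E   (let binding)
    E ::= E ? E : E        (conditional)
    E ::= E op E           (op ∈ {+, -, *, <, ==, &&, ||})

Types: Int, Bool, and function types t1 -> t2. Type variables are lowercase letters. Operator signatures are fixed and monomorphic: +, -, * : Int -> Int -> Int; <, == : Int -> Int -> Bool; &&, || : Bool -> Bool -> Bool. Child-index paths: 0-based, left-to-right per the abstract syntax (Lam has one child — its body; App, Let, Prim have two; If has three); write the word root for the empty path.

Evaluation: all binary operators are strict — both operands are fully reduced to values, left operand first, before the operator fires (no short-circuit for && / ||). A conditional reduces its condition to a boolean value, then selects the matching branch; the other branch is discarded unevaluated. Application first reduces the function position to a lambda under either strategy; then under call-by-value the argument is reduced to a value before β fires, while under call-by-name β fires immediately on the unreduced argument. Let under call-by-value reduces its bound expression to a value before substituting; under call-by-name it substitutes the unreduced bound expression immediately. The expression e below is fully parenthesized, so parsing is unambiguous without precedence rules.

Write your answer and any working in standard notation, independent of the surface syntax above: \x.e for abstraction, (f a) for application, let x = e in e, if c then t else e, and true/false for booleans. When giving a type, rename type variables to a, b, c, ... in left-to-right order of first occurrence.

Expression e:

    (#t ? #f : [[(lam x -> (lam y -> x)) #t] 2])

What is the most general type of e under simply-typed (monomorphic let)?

Answer: Bool

Working:
  unify Bool ~ Bool
x : a
\y._ : b -> a
\x._ : a -> b -> a
  unify a -> b -> a ~ Bool -> c
  unify a ~ Bool
  unify b -> Bool ~ c
_ _ : b -> Bool
  unify b -> Bool ~ Int -> d
  unify b ~ Int
  unify Bool ~ d
_ _ : Bool
  unify Bool ~ Bool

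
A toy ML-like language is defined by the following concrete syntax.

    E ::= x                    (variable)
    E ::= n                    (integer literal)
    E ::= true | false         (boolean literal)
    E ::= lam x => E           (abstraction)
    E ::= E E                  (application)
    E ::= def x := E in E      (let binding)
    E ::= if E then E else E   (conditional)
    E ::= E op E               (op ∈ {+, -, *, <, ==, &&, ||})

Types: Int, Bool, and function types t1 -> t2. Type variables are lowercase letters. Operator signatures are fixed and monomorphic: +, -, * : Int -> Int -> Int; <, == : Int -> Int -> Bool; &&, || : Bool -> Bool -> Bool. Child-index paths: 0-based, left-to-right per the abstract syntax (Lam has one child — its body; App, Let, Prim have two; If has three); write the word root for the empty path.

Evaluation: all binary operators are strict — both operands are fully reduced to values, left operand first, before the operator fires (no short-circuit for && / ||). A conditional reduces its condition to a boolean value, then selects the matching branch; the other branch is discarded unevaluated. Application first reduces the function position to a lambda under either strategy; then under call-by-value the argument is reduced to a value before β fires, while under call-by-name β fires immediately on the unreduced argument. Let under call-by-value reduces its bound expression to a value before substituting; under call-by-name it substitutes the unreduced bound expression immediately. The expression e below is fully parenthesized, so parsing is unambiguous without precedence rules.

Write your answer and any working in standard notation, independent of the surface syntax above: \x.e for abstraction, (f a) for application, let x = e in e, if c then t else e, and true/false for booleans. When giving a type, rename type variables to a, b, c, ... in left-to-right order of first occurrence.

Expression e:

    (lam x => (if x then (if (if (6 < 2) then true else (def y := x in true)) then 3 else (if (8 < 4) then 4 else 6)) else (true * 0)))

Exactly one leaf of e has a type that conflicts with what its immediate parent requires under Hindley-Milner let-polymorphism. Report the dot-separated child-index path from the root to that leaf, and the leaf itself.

Working:
x : a
  unify a ~ Bool
  unify Int ~ Int
  unify Int ~ Int
  unify Bool ~ Bool
x : Bool
let y : Bool
  unify Bool ~ Bool
  unify Bool ~ Bool
  unify Int ~ Int
  unify Int ~ Int
  unify Bool ~ Bool
  unify Int ~ Int
  unify Int ~ Int
  unify Bool ~ Int
  FAIL: mismatch Bool ~ Int

Answer: 0.2.0 : true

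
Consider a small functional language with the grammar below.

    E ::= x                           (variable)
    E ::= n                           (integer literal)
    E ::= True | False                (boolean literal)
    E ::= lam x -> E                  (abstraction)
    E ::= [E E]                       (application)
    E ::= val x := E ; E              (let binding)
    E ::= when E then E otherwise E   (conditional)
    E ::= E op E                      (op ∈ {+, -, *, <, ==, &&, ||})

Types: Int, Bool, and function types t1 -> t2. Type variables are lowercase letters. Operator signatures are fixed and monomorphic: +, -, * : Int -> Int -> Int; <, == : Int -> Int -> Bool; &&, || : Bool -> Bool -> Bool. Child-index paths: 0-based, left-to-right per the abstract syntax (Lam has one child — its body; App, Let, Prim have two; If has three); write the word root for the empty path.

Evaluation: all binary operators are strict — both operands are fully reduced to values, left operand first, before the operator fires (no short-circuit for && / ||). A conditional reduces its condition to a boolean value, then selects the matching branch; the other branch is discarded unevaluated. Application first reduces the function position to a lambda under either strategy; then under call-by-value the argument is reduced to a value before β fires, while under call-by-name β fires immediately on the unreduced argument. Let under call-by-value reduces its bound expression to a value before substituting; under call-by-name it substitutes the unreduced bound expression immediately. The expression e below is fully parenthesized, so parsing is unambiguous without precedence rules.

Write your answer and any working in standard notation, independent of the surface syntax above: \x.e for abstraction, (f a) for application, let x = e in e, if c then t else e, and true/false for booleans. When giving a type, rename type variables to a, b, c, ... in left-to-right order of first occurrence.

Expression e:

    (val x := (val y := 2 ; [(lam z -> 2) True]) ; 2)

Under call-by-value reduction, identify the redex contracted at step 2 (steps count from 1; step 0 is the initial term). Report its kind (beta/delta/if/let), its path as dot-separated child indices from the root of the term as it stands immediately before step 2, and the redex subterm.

Answer: beta at 0 : ((\z.2) true)

Derivation:
step 0: (let x = (let y = 2 in ((\z.2) true)) in 2)
step 1: [let@0] (let x = ((\z.2) true) in 2)
step 2: [beta@0] (let x = 2 in 2)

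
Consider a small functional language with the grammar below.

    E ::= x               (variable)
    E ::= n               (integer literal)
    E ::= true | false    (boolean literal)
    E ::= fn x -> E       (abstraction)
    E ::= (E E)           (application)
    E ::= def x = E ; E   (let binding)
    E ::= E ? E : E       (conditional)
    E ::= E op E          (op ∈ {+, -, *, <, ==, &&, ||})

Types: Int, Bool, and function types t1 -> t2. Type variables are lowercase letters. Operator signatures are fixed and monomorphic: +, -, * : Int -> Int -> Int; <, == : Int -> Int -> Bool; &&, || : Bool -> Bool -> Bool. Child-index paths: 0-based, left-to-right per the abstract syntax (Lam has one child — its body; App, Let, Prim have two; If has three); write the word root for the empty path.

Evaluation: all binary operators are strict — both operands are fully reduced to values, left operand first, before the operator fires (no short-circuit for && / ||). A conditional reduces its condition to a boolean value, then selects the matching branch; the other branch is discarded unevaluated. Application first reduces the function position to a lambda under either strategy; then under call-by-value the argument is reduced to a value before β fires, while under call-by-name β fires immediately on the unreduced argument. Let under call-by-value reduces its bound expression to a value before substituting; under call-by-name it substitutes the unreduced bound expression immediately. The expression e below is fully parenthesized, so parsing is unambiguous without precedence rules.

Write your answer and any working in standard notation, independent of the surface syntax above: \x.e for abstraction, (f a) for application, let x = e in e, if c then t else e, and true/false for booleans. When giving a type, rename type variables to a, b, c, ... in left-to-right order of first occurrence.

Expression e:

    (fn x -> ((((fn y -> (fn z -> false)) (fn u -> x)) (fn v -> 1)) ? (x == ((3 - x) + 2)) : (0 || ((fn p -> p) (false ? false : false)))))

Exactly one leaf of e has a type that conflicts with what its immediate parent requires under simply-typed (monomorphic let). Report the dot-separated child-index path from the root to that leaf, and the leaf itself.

Trace:
\z._ : c -> Bool
\y._ : b -> c -> Bool
x : a
\u._ : d -> a
  unify b -> c -> Bool ~ (d -> a) -> e
  unify b ~ d -> a
  unify c -> Bool ~ e
_ _ : c -> Bool
\v._ : f -> Int
  unify c -> Bool ~ (f -> Int) -> g
  unify c ~ f -> Int
  unify Bool ~ g
_ _ : Bool
  unify Bool ~ Bool
x : a
  unify a ~ Int
  unify Int ~ Int
x : Int
  unify Int ~ Int
  unify Int ~ Int
  unify Int ~ Int
  unify Int ~ Int
  unify Int ~ Bool
  FAIL: mismatch Int ~ Bool

Answer: 0.2.0 : 0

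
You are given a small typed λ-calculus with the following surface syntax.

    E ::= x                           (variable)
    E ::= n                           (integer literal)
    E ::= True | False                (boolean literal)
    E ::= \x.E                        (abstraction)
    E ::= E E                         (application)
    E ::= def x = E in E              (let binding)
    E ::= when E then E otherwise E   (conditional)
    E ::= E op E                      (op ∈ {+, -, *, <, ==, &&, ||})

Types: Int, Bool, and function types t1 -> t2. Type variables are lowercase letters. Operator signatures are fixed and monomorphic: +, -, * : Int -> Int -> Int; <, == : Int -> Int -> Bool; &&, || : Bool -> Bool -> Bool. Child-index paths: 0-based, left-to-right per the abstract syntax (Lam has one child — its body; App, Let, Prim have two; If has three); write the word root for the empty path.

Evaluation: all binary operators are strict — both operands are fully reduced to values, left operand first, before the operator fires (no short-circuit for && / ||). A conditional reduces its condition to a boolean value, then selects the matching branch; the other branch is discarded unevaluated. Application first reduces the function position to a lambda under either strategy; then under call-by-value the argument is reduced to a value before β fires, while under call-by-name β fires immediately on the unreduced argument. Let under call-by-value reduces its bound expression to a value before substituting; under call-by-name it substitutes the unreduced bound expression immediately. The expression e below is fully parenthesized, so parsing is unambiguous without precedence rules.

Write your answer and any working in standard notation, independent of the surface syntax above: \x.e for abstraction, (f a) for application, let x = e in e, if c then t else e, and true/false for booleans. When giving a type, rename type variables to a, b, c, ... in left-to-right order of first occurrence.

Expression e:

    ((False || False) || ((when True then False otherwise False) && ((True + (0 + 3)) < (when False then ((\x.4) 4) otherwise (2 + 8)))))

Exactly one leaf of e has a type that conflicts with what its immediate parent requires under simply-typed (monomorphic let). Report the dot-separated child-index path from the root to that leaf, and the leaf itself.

Answer: 1.1.0.0 : true

Working:
  unify Bool ~ Bool
  unify Bool ~ Bool
  unify Bool ~ Bool
  unify Bool ~ Bool
  unify Bool ~ Bool
  unify Bool ~ Bool
  unify Bool ~ Int
  FAIL: mismatch Bool ~ Int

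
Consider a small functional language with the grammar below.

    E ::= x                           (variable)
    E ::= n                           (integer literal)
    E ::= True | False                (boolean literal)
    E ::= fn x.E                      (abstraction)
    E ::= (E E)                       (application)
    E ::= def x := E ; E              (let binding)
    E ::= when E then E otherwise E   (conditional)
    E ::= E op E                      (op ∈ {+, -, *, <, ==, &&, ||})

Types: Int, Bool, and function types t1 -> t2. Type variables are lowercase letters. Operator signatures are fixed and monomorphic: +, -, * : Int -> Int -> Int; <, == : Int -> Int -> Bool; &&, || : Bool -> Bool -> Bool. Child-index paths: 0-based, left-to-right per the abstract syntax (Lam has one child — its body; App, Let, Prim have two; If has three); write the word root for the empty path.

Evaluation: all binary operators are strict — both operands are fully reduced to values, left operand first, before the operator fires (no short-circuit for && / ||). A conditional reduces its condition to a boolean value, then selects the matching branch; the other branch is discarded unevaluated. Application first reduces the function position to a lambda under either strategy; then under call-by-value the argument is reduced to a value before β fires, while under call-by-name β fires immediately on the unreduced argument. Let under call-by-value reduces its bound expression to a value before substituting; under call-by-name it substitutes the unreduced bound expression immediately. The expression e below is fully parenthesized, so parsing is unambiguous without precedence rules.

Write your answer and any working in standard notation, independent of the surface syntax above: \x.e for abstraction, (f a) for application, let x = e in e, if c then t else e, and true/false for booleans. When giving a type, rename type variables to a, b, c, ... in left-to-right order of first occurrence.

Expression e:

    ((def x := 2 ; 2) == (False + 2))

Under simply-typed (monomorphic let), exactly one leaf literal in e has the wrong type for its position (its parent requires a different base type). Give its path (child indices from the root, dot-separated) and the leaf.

Derivation:
let x : Int
  unify Int ~ Int
  unify Bool ~ Int
  FAIL: mismatch Bool ~ Int

Answer: 1.0 : false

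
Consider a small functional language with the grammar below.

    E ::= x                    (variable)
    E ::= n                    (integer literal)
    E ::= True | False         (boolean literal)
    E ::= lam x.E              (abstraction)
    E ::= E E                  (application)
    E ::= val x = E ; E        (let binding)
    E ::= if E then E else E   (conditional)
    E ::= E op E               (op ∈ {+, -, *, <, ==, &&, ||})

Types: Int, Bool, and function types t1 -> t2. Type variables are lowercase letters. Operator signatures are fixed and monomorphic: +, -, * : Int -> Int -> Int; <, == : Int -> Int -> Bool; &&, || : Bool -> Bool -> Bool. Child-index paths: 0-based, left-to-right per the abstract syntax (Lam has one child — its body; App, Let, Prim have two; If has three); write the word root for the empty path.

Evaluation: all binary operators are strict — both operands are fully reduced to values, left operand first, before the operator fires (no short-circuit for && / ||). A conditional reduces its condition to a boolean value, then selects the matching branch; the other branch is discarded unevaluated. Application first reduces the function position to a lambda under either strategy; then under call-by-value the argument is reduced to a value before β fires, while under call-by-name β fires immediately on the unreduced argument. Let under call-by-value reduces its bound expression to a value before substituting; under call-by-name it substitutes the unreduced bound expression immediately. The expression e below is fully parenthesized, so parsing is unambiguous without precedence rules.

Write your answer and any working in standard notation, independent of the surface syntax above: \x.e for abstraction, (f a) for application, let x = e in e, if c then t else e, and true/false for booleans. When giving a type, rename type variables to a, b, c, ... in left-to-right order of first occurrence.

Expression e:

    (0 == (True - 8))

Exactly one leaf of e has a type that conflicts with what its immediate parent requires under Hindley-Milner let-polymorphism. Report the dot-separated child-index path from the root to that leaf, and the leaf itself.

Answer: 1.0 : true

Working:
  unify Int ~ Int
  unify Bool ~ Int
  FAIL: mismatch Bool ~ Int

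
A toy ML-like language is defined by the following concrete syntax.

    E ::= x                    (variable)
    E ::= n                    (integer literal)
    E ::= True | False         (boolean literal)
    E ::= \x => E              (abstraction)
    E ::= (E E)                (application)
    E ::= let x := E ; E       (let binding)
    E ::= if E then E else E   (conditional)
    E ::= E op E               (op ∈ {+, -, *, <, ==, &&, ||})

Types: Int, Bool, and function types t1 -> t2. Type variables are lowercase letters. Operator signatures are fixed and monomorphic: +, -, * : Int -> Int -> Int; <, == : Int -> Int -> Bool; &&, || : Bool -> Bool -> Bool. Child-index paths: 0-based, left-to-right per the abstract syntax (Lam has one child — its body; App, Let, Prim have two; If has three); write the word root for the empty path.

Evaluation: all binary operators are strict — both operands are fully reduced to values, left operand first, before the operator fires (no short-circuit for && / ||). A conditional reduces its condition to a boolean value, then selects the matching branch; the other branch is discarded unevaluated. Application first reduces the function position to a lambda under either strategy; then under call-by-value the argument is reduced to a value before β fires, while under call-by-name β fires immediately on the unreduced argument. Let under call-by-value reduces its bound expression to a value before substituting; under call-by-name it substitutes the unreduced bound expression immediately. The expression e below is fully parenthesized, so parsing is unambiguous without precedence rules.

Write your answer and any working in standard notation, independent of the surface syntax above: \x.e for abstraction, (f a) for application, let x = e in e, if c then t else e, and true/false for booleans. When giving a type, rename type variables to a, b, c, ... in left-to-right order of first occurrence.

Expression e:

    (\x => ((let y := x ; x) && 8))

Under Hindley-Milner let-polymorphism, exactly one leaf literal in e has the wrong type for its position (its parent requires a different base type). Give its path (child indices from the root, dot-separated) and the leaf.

Derivation:
x : a
let y : a
x : a
  unify a ~ Bool
  unify Int ~ Bool
  FAIL: mismatch Int ~ Bool

Answer: 0.1 : 8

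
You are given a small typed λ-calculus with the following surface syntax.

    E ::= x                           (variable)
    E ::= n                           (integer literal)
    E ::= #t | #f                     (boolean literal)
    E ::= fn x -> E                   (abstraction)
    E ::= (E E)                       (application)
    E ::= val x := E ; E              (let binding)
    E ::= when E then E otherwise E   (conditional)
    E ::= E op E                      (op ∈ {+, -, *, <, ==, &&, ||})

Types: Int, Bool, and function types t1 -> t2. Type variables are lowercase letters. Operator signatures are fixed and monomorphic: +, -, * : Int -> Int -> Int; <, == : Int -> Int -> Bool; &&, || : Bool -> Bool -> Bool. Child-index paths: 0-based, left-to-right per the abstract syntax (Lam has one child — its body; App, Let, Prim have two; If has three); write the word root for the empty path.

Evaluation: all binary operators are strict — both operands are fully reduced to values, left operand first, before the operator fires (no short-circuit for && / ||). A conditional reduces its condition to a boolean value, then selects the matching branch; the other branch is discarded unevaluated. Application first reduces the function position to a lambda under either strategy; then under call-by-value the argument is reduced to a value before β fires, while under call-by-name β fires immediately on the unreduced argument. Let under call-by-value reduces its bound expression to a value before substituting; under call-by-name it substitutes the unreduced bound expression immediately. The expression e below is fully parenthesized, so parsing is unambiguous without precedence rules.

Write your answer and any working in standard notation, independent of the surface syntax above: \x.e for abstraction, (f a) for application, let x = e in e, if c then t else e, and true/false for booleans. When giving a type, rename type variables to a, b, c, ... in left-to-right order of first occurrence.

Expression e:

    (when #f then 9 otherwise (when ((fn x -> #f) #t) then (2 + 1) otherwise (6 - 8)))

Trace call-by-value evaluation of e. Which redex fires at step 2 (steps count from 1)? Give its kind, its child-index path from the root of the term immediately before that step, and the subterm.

Answer: beta at 0 : ((\x.false) true)

Working:
step 0: (if false then 9 else (if ((\x.false) true) then (2 + 1) else (6 - 8)))
step 1: [if@root] (if ((\x.false) true) then (2 + 1) else (6 - 8))
step 2: [beta@0] (if false then (2 + 1) else (6 - 8))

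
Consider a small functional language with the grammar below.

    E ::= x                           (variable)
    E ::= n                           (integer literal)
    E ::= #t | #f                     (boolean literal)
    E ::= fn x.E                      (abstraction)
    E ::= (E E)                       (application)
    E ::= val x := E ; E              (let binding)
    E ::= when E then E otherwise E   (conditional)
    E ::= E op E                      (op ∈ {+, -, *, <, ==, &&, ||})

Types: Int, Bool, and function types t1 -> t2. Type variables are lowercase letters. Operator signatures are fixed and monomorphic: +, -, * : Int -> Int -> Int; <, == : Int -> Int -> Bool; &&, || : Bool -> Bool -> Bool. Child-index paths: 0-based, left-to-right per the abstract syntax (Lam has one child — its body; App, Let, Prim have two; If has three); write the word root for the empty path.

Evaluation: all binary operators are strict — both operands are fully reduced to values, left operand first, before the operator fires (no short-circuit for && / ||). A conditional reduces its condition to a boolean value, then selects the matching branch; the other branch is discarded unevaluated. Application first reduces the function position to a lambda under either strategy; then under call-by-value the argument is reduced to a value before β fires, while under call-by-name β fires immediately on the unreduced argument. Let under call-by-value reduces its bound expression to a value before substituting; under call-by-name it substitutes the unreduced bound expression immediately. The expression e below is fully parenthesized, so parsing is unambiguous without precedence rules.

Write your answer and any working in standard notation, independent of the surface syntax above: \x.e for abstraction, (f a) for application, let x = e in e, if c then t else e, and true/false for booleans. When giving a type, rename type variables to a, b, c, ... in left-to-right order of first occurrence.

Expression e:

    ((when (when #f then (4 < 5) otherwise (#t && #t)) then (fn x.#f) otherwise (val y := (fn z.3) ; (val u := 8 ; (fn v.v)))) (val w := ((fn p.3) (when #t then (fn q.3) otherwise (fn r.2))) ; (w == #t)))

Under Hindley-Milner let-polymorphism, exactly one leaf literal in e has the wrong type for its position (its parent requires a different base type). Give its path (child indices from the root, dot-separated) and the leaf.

Working:
  unify Bool ~ Bool
  unify Int ~ Int
  unify Int ~ Int
  unify Bool ~ Bool
  unify Bool ~ Bool
  unify Bool ~ Bool
  unify Bool ~ Bool
\x._ : a -> Bool
\z._ : b -> Int
let y : forall. b -> Int
let u : Int
v : c
\v._ : c -> c
  unify a -> Bool ~ c -> c
  unify a ~ c
  unify Bool ~ c
\p._ : d -> Int
  unify Bool ~ Bool
\q._ : e -> Int
\r._ : f -> Int
  unify e -> Int ~ f -> Int
  unify e ~ f
  unify Int ~ Int
  unify d -> Int ~ (f -> Int) -> g
  unify d ~ f -> Int
  unify Int ~ g
_ _ : Int
let w : Int
w : Int
  unify Int ~ Int
  unify Bool ~ Int
  FAIL: mismatch Bool ~ Int

Answer: 1.1.1 : true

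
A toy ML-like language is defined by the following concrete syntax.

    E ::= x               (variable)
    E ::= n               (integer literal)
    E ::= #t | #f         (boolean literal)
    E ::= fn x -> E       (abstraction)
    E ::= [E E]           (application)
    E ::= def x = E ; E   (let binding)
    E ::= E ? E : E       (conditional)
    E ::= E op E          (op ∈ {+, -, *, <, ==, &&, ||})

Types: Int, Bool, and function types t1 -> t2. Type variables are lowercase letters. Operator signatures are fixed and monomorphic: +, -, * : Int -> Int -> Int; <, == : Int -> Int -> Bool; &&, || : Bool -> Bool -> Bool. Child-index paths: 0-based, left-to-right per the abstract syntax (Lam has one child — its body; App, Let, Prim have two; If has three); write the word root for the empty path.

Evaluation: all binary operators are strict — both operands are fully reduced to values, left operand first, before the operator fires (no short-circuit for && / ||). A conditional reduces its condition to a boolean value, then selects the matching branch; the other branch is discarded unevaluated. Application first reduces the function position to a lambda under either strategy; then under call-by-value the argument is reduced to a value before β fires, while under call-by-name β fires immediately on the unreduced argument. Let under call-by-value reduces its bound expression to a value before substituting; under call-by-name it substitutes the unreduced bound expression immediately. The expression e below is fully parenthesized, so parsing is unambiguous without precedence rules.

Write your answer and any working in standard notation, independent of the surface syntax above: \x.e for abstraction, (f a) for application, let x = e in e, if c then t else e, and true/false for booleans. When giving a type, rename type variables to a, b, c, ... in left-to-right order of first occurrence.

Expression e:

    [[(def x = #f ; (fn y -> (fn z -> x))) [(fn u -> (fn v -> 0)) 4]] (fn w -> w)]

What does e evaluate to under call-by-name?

Derivation:
step 0: (((let x = false in (\y.(\z.x))) ((\u.(\v.0)) 4)) (\w.w))
step 1: [let@0.0] (((\y.(\z.false)) ((\u.(\v.0)) 4)) (\w.w))
step 2: [beta@0] ((\z.false) (\w.w))
step 3: [beta@root] false

Answer: false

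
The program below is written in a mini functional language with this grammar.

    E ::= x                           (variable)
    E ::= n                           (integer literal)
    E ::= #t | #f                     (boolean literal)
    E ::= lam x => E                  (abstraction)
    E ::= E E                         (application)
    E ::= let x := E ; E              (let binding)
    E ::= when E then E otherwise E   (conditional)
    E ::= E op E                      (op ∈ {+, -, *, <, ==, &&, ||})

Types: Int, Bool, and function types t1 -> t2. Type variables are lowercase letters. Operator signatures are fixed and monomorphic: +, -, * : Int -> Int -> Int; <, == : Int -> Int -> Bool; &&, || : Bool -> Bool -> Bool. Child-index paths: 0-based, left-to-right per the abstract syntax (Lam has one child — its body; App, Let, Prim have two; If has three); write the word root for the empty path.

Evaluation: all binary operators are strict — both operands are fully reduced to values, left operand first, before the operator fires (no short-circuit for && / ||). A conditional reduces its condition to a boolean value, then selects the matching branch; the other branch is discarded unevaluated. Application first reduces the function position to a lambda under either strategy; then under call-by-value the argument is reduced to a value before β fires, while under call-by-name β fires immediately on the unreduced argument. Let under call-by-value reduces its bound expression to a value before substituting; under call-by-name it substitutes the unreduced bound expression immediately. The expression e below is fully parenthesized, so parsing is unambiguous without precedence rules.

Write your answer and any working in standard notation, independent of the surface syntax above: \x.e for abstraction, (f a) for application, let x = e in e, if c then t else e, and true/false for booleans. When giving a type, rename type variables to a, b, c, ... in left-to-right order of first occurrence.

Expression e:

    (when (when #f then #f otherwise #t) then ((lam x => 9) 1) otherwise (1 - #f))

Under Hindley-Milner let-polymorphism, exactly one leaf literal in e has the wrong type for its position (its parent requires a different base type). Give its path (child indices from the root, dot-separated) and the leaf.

Answer: 2.1 : false

Derivation:
  unify Bool ~ Bool
  unify Bool ~ Bool
  unify Bool ~ Bool
\x._ : a -> Int
  unify a -> Int ~ Int -> b
  unify a ~ Int
  unify Int ~ b
_ _ : Int
  unify Int ~ Int
  unify Bool ~ Int
  FAIL: mismatch Bool ~ Int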